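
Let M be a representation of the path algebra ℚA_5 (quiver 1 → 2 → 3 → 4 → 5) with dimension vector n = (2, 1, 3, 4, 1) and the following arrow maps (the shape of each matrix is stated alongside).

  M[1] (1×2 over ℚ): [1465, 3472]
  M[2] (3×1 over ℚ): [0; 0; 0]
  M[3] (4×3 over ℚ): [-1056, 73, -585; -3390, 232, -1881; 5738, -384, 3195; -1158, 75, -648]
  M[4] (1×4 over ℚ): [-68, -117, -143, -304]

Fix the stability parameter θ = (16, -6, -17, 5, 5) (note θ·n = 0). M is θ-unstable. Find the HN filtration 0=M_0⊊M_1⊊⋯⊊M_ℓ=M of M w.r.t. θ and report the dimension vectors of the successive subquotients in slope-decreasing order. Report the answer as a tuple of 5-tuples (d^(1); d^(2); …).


Interval decomposition of M: I[1,1], I[1,2], I[3,3], I[3,4], I[3,5], I[4,4]^2.
HN type (ℓ=3): μ^(1)=16; μ^(2)=5; μ^(3)=-17

((1, 0, 0, 0, 0); (1, 1, 0, 4, 1); (0, 0, 3, 0, 0))


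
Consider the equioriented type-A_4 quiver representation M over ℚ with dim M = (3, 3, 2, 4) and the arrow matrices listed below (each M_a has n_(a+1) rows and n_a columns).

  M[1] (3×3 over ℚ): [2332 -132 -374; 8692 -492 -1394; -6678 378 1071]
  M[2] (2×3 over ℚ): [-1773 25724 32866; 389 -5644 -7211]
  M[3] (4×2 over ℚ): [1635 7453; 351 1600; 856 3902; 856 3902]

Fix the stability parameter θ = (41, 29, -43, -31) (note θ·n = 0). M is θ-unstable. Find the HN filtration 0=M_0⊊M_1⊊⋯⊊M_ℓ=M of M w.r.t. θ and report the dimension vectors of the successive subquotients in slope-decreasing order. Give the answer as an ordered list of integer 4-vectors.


Via rank(M_{q-1}∘⋯∘M_p): M ≅ I[1,1]^2, I[1,4], I[2,2], I[2,4], I[4,4]^2.
μ_θ-semistable layers: μ^(1)=41; μ^(2)=29; μ^(3)=-1; μ^(4)=-15; μ^(5)=-31

((2, 0, 0, 0); (0, 1, 0, 0); (1, 1, 1, 1); (0, 1, 1, 1); (0, 0, 0, 2))


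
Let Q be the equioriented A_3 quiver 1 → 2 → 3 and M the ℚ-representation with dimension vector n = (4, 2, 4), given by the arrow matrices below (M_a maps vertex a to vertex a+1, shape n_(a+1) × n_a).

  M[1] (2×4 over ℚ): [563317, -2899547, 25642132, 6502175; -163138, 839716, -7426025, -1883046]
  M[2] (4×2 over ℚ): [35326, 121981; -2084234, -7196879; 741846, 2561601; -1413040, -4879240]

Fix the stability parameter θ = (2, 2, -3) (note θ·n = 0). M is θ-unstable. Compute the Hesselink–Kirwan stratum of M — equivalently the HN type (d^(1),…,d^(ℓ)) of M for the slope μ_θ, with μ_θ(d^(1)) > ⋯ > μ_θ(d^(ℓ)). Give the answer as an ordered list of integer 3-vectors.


Via rank(M_{q-1}∘⋯∘M_p): M ≅ I[1,1]^2, I[1,2], I[1,3], I[3,3]^3.
μ_θ-semistable layers: μ^(1)=2; μ^(2)=1/3; μ^(3)=-3

((3, 1, 0); (1, 1, 1); (0, 0, 3))


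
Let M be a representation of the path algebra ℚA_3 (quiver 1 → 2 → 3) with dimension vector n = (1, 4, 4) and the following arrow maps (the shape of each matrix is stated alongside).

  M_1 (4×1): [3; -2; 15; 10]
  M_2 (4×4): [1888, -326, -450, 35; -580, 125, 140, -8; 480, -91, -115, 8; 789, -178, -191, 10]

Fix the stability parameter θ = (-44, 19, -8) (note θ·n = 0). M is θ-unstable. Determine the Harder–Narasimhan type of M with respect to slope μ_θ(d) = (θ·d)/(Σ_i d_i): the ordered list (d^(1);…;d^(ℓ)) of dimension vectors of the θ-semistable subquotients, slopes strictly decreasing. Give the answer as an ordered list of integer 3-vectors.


Barcode: M ≅ I[1,3], I[2,3]^3. HN layers by μ_θ (2 steps, strictly decreasing):
  μ^(1)=11/2; μ^(2)=-44

((0, 4, 4); (1, 0, 0))


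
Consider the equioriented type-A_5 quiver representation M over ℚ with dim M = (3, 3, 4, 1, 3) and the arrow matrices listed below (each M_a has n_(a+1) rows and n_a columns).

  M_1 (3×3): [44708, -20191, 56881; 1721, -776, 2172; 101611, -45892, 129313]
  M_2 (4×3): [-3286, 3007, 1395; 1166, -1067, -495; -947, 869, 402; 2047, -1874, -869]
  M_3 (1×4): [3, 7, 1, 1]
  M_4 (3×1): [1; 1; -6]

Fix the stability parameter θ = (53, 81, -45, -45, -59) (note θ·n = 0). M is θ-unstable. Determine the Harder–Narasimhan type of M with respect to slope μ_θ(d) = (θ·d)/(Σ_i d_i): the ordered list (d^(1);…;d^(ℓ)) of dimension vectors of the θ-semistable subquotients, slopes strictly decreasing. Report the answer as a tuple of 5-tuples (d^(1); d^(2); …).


Interval decomposition of M: I[1,2], I[1,3], I[1,5], I[3,3]^2, I[5,5]^2.
HN type (ℓ=6): μ^(1)=81; μ^(2)=53; μ^(3)=89/3; μ^(4)=-3; μ^(5)=-45; μ^(6)=-59

((0, 1, 0, 0, 0); (1, 0, 0, 0, 0); (1, 1, 1, 0, 0); (1, 1, 1, 1, 1); (0, 0, 2, 0, 0); (0, 0, 0, 0, 2))


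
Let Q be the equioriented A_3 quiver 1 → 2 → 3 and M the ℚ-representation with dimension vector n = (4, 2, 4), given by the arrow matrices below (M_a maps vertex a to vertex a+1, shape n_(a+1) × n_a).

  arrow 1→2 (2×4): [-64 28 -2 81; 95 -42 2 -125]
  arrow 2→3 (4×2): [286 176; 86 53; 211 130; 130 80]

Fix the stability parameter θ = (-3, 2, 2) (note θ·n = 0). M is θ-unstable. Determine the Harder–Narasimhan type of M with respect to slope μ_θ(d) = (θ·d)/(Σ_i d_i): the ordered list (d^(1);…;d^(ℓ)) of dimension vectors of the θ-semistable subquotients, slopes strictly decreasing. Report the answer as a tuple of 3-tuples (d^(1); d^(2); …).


Via rank(M_{q-1}∘⋯∘M_p): M ≅ I[1,1]^2, I[1,3]^2, I[3,3]^2.
μ_θ-semistable layers: μ^(1)=2; μ^(2)=-3

((0, 2, 4); (4, 0, 0))


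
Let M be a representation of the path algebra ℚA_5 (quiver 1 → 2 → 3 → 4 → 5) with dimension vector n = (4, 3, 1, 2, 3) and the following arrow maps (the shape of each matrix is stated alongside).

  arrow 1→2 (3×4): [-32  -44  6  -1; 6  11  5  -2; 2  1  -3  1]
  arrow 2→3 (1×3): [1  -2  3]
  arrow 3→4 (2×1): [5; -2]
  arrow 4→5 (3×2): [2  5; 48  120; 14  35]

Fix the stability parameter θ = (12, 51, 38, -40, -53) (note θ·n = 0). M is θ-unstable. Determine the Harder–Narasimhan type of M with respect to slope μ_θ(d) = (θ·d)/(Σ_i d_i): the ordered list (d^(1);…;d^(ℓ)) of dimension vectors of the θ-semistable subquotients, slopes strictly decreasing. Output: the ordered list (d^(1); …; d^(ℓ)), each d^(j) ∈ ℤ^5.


Via rank(M_{q-1}∘⋯∘M_p): M ≅ I[1,1], I[1,2]^2, I[1,4], I[4,5], I[5,5]^2.
μ_θ-semistable layers: μ^(1)=51; μ^(2)=49/3; μ^(3)=12; μ^(4)=-93/2; μ^(5)=-53

((0, 2, 0, 0, 0); (0, 1, 1, 1, 0); (4, 0, 0, 0, 0); (0, 0, 0, 1, 1); (0, 0, 0, 0, 2))


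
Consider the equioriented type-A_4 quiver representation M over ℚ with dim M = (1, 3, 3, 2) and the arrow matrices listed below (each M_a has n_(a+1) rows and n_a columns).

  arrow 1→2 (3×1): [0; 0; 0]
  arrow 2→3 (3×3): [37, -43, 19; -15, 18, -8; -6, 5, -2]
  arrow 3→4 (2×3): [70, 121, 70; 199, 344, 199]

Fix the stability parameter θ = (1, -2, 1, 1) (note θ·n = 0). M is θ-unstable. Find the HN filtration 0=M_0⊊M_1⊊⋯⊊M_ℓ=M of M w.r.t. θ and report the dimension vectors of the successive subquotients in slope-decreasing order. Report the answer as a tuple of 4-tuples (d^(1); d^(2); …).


Interval decomposition of M: I[1,1], I[2,3], I[2,4]^2.
HN type (ℓ=2): μ^(1)=1; μ^(2)=-2

((1, 0, 3, 2); (0, 3, 0, 0))


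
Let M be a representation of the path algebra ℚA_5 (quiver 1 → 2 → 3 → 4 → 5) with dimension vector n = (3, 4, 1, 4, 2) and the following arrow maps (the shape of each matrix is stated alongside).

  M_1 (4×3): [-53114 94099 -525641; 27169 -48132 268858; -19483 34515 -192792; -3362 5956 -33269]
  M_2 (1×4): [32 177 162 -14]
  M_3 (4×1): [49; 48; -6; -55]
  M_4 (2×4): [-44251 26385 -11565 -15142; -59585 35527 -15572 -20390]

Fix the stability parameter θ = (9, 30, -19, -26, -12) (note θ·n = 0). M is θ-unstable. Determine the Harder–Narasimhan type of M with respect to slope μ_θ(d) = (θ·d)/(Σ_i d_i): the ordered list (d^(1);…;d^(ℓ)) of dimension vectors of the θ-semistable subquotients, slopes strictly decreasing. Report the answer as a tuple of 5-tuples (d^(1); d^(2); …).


Barcode: M ≅ I[1,2]^2, I[1,5], I[2,2], I[4,4]^2, I[4,5]. HN layers by μ_θ (5 steps, strictly decreasing):
  μ^(1)=30; μ^(2)=9; μ^(3)=-18/5; μ^(4)=-12; μ^(5)=-26

((0, 3, 0, 0, 0); (2, 0, 0, 0, 0); (1, 1, 1, 1, 1); (0, 0, 0, 0, 1); (0, 0, 0, 3, 0))


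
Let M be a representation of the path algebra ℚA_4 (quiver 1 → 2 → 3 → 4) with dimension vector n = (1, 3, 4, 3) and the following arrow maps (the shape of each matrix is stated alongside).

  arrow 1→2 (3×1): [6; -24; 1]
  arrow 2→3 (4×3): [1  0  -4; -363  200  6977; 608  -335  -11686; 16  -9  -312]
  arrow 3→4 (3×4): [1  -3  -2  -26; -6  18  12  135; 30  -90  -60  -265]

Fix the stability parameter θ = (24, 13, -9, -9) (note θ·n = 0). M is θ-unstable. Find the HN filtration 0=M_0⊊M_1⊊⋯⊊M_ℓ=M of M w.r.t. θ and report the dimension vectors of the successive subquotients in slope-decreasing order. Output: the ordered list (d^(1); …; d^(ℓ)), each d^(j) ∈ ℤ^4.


Interval decomposition of M: I[1,4], I[2,3], I[2,4], I[3,3], I[4,4].
HN type (ℓ=4): μ^(1)=19/4; μ^(2)=2; μ^(3)=-5/3; μ^(4)=-9

((1, 1, 1, 1); (0, 1, 1, 0); (0, 1, 1, 1); (0, 0, 1, 1))


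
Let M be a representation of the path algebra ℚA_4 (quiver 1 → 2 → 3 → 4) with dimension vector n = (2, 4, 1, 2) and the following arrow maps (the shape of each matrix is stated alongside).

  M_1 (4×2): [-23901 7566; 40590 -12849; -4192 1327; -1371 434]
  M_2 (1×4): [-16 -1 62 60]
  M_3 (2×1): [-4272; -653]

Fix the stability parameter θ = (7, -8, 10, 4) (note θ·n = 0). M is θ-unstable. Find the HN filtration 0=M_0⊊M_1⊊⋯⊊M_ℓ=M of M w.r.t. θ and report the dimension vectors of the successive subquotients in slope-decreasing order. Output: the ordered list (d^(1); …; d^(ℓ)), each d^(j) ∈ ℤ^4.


Barcode: M ≅ I[1,2], I[1,4], I[2,2]^2, I[4,4]. HN layers by μ_θ (4 steps, strictly decreasing):
  μ^(1)=7; μ^(2)=4; μ^(3)=-1/2; μ^(4)=-8

((0, 0, 1, 1); (0, 0, 0, 1); (2, 2, 0, 0); (0, 2, 0, 0))


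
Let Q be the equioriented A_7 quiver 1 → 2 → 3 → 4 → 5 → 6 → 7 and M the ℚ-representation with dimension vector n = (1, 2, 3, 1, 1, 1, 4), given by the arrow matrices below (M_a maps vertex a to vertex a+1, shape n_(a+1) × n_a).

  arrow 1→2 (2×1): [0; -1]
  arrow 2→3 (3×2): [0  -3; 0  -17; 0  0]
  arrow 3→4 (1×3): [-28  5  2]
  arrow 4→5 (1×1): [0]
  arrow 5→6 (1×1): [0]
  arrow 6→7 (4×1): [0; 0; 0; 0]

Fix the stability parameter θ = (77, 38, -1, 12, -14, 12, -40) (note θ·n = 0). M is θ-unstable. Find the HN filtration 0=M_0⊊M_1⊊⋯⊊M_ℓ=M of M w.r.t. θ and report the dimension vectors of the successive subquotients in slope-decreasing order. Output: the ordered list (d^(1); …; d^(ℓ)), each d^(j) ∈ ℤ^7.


Via rank(M_{q-1}∘⋯∘M_p): M ≅ I[1,4], I[2,2], I[3,3]^2, I[5,5], I[6,6], I[7,7]^4.
μ_θ-semistable layers: μ^(1)=38; μ^(2)=63/2; μ^(3)=12; μ^(4)=-1; μ^(5)=-14; μ^(6)=-40

((0, 1, 0, 0, 0, 0, 0); (1, 1, 1, 1, 0, 0, 0); (0, 0, 0, 0, 0, 1, 0); (0, 0, 2, 0, 0, 0, 0); (0, 0, 0, 0, 1, 0, 0); (0, 0, 0, 0, 0, 0, 4))


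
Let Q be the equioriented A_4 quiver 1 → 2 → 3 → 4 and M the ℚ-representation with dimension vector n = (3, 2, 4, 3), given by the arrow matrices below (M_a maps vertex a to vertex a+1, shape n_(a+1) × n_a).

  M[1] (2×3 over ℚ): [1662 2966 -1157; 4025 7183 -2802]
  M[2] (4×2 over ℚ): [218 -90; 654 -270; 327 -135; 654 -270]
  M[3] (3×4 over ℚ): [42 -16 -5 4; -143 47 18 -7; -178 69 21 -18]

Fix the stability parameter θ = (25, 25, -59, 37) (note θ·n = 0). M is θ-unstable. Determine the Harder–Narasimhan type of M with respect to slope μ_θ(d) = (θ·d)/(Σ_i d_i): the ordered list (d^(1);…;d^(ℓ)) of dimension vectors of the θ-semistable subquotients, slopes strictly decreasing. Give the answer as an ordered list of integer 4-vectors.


Interval decomposition of M: I[1,1], I[1,2], I[1,4], I[3,3], I[3,4]^2.
HN type (ℓ=4): μ^(1)=37; μ^(2)=25; μ^(3)=-3; μ^(4)=-59

((0, 0, 0, 3); (2, 1, 0, 0); (1, 1, 1, 0); (0, 0, 3, 0))


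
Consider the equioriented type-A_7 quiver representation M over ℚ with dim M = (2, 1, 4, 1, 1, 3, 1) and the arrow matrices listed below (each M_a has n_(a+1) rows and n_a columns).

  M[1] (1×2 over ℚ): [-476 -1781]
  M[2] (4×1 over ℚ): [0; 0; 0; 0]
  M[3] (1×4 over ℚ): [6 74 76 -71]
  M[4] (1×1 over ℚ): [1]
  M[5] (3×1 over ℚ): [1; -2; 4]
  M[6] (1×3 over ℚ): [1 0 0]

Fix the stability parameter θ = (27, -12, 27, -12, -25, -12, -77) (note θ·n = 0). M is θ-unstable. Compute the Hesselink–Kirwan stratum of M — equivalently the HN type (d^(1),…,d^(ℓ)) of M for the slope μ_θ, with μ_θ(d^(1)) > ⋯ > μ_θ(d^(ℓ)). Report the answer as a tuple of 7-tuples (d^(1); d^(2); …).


Interval decomposition of M: I[1,1], I[1,2], I[3,3]^3, I[3,7], I[6,6]^2.
HN type (ℓ=4): μ^(1)=27; μ^(2)=15/2; μ^(3)=-12; μ^(4)=-99/5

((1, 0, 3, 0, 0, 0, 0); (1, 1, 0, 0, 0, 0, 0); (0, 0, 0, 0, 0, 2, 0); (0, 0, 1, 1, 1, 1, 1))


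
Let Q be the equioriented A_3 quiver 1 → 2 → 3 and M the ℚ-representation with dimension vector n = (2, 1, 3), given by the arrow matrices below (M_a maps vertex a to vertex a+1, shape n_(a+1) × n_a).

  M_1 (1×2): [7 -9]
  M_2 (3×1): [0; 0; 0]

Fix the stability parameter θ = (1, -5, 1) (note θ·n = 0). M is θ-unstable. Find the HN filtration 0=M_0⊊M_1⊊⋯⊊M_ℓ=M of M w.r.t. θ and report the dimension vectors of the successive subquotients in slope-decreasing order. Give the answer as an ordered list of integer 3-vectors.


Barcode: M ≅ I[1,1], I[1,2], I[3,3]^3. HN layers by μ_θ (2 steps, strictly decreasing):
  μ^(1)=1; μ^(2)=-2

((1, 0, 3); (1, 1, 0))


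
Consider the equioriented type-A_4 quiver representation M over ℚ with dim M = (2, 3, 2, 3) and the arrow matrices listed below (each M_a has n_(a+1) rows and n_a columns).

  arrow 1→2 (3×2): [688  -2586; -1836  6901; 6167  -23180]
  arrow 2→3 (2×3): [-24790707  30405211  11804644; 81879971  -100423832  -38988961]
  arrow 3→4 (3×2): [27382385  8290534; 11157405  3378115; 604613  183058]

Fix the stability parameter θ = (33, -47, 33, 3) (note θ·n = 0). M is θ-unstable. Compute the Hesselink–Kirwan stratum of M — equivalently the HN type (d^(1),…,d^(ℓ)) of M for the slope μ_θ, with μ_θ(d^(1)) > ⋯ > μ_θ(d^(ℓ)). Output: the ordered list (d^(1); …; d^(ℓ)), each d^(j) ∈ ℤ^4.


Barcode: M ≅ I[1,4]^2, I[2,2], I[4,4]. HN layers by μ_θ (4 steps, strictly decreasing):
  μ^(1)=18; μ^(2)=3; μ^(3)=-7; μ^(4)=-47

((0, 0, 2, 2); (0, 0, 0, 1); (2, 2, 0, 0); (0, 1, 0, 0))


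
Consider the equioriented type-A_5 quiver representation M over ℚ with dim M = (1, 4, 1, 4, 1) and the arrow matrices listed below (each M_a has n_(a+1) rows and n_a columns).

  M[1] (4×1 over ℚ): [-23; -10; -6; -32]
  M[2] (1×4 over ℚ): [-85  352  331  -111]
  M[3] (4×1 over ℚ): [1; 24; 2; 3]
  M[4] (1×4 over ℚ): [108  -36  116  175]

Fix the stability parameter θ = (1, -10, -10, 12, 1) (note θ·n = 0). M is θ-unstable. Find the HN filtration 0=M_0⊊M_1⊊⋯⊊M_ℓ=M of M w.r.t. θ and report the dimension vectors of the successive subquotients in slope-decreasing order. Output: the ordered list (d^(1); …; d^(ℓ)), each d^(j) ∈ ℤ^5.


Interval decomposition of M: I[1,5], I[2,2]^3, I[4,4]^3.
HN type (ℓ=4): μ^(1)=12; μ^(2)=13/2; μ^(3)=-19/3; μ^(4)=-10

((0, 0, 0, 3, 0); (0, 0, 0, 1, 1); (1, 1, 1, 0, 0); (0, 3, 0, 0, 0))


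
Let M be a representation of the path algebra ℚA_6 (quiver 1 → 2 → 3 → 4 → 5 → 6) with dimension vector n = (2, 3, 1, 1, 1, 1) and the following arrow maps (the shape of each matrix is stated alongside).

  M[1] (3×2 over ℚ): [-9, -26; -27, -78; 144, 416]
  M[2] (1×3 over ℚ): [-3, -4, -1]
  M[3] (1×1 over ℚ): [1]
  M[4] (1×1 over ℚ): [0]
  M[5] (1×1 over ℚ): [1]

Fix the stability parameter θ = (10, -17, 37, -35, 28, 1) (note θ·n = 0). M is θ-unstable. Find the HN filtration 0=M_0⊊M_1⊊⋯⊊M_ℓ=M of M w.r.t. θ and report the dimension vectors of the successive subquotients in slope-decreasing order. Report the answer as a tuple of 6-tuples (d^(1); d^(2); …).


Barcode: M ≅ I[1,1], I[1,4], I[2,2]^2, I[5,6]. HN layers by μ_θ (5 steps, strictly decreasing):
  μ^(1)=29/2; μ^(2)=10; μ^(3)=1; μ^(4)=-7/2; μ^(5)=-17

((0, 0, 0, 0, 1, 1); (1, 0, 0, 0, 0, 0); (0, 0, 1, 1, 0, 0); (1, 1, 0, 0, 0, 0); (0, 2, 0, 0, 0, 0))


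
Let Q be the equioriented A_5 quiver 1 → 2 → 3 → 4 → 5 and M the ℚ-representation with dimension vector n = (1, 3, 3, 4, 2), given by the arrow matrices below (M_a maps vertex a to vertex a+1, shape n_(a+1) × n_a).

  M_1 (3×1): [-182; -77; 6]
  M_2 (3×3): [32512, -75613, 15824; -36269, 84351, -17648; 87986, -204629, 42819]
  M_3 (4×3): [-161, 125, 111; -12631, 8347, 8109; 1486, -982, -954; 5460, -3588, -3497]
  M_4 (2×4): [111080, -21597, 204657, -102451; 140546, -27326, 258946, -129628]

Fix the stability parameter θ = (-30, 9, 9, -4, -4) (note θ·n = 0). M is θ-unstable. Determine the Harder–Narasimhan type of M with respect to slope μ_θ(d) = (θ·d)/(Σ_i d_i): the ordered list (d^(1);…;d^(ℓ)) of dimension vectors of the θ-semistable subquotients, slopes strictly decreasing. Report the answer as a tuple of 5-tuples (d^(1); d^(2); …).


Barcode: M ≅ I[1,5], I[2,3], I[2,4], I[4,4], I[4,5]. HN layers by μ_θ (5 steps, strictly decreasing):
  μ^(1)=9; μ^(2)=14/3; μ^(3)=5/2; μ^(4)=-4; μ^(5)=-30

((0, 1, 1, 0, 0); (0, 1, 1, 1, 0); (0, 1, 1, 1, 1); (0, 0, 0, 2, 1); (1, 0, 0, 0, 0))


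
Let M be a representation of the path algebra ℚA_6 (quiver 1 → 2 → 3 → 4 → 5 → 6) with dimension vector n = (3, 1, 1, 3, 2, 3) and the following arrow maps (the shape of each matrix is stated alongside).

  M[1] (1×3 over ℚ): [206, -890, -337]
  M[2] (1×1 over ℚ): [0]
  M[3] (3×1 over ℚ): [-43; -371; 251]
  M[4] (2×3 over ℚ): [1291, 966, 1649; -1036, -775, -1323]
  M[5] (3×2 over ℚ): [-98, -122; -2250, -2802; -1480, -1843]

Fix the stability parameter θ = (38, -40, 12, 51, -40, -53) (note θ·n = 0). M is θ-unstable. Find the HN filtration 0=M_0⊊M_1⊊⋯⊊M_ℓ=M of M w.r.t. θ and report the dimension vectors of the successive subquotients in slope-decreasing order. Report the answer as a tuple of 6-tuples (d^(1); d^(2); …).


Barcode: M ≅ I[1,1]^2, I[1,2], I[3,4], I[4,6]^2, I[6,6]. HN layers by μ_θ (6 steps, strictly decreasing):
  μ^(1)=51; μ^(2)=38; μ^(3)=12; μ^(4)=-1; μ^(5)=-14; μ^(6)=-53

((0, 0, 0, 1, 0, 0); (2, 0, 0, 0, 0, 0); (0, 0, 1, 0, 0, 0); (1, 1, 0, 0, 0, 0); (0, 0, 0, 2, 2, 2); (0, 0, 0, 0, 0, 1))


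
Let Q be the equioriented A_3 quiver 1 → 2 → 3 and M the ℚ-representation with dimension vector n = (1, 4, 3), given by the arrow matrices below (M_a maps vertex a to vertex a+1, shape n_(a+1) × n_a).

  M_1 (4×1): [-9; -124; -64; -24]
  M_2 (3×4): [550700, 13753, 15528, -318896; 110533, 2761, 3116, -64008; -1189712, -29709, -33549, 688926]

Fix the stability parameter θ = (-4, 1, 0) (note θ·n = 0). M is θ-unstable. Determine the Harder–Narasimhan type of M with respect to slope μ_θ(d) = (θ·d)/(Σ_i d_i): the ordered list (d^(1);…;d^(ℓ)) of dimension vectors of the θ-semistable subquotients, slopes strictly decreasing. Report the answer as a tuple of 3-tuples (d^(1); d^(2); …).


Interval decomposition of M: I[1,3], I[2,2], I[2,3]^2.
HN type (ℓ=3): μ^(1)=1; μ^(2)=1/2; μ^(3)=-4

((0, 1, 0); (0, 3, 3); (1, 0, 0))


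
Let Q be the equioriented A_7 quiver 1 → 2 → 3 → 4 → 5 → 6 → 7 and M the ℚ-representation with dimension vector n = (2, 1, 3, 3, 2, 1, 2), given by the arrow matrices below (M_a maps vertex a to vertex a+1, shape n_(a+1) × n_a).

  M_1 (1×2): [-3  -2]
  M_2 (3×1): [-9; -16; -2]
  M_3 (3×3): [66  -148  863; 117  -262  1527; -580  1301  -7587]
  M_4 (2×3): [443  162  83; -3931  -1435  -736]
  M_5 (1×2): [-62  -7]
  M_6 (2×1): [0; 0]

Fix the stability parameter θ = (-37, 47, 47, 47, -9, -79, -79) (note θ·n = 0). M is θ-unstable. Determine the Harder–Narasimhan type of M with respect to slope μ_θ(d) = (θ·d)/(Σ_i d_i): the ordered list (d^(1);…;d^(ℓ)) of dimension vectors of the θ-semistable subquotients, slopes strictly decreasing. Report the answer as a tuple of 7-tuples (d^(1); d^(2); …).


Via rank(M_{q-1}∘⋯∘M_p): M ≅ I[1,1], I[1,6], I[3,4], I[3,5], I[7,7]^2.
μ_θ-semistable layers: μ^(1)=47; μ^(2)=85/3; μ^(3)=53/5; μ^(4)=-37; μ^(5)=-79

((0, 0, 1, 1, 0, 0, 0); (0, 0, 1, 1, 1, 0, 0); (0, 1, 1, 1, 1, 1, 0); (2, 0, 0, 0, 0, 0, 0); (0, 0, 0, 0, 0, 0, 2))


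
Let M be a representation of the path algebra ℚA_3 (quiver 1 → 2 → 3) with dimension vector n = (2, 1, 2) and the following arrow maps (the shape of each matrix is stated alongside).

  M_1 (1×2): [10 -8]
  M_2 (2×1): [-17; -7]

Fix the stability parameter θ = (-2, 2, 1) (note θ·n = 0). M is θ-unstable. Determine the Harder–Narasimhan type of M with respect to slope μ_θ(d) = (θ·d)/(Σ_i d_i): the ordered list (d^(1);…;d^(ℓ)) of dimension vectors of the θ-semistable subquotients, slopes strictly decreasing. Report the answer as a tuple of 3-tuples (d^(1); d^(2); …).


Via rank(M_{q-1}∘⋯∘M_p): M ≅ I[1,1], I[1,3], I[3,3].
μ_θ-semistable layers: μ^(1)=3/2; μ^(2)=1; μ^(3)=-2

((0, 1, 1); (0, 0, 1); (2, 0, 0))


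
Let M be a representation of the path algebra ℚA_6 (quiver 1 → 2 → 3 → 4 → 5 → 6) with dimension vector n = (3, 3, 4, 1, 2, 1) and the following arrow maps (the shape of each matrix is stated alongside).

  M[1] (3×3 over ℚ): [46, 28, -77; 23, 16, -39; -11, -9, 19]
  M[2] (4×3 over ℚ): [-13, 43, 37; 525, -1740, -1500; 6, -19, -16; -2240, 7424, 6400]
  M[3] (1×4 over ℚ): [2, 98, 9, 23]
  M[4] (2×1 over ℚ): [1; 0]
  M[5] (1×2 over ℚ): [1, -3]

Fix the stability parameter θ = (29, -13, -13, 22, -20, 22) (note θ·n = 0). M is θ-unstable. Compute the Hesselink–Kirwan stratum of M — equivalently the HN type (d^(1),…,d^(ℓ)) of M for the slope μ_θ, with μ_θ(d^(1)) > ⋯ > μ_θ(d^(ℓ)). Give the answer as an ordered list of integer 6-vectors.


Barcode: M ≅ I[1,3]^2, I[1,6], I[3,3], I[5,5]. HN layers by μ_θ (4 steps, strictly decreasing):
  μ^(1)=22; μ^(2)=1; μ^(3)=-13; μ^(4)=-20

((0, 0, 0, 0, 0, 1); (3, 3, 3, 1, 1, 0); (0, 0, 1, 0, 0, 0); (0, 0, 0, 0, 1, 0))


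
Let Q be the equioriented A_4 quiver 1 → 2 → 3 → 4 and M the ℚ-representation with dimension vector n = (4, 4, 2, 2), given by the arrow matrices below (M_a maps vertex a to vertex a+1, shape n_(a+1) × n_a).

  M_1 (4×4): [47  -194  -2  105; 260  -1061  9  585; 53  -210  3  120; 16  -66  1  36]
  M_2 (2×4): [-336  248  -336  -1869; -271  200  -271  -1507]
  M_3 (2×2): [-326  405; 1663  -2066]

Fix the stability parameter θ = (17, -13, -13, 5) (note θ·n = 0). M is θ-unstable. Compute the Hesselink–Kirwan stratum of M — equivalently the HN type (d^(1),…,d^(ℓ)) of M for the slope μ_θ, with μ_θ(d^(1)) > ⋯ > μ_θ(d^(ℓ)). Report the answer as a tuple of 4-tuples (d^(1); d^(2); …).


Barcode: M ≅ I[1,2]^2, I[1,4]^2. HN layers by μ_θ (3 steps, strictly decreasing):
  μ^(1)=5; μ^(2)=2; μ^(3)=-3

((0, 0, 0, 2); (2, 2, 0, 0); (2, 2, 2, 0))


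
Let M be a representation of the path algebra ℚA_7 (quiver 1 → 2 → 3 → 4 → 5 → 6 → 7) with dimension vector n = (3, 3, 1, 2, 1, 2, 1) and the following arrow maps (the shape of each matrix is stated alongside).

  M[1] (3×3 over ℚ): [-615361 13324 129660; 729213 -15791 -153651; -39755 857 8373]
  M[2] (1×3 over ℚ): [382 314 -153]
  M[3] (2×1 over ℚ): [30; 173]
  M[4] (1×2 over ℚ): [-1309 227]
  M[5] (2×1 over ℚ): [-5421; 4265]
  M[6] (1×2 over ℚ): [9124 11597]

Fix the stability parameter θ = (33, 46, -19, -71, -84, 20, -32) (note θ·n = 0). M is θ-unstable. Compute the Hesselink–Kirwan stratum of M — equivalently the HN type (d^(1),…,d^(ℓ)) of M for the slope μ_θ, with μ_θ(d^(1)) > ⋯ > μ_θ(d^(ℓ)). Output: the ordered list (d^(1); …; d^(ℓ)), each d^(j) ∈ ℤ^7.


Interval decomposition of M: I[1,1], I[1,2], I[1,7], I[2,2], I[4,4], I[6,6].
HN type (ℓ=6): μ^(1)=46; μ^(2)=33; μ^(3)=20; μ^(4)=-6; μ^(5)=-19; μ^(6)=-71

((0, 2, 0, 0, 0, 0, 0); (2, 0, 0, 0, 0, 0, 0); (0, 0, 0, 0, 0, 1, 0); (0, 0, 0, 0, 0, 1, 1); (1, 1, 1, 1, 1, 0, 0); (0, 0, 0, 1, 0, 0, 0))


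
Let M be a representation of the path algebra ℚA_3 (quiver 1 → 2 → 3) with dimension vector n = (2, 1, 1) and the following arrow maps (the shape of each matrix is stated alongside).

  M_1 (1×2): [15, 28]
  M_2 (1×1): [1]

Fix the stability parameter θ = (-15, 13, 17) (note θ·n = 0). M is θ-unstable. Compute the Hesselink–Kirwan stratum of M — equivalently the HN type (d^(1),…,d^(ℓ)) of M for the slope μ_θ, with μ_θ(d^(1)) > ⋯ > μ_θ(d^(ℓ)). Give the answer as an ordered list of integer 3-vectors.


Via rank(M_{q-1}∘⋯∘M_p): M ≅ I[1,1], I[1,3].
μ_θ-semistable layers: μ^(1)=17; μ^(2)=13; μ^(3)=-15

((0, 0, 1); (0, 1, 0); (2, 0, 0))


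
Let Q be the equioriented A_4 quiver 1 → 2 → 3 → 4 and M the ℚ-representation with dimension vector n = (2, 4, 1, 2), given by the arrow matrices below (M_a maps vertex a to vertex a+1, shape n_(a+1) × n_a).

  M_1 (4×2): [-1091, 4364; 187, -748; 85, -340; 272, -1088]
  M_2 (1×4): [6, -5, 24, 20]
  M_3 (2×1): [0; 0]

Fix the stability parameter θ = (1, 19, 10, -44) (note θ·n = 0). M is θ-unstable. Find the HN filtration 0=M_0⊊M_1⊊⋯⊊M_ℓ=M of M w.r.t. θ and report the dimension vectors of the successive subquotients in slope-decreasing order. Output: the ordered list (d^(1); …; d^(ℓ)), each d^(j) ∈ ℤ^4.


Barcode: M ≅ I[1,1], I[1,3], I[2,2]^3, I[4,4]^2. HN layers by μ_θ (4 steps, strictly decreasing):
  μ^(1)=19; μ^(2)=29/2; μ^(3)=1; μ^(4)=-44

((0, 3, 0, 0); (0, 1, 1, 0); (2, 0, 0, 0); (0, 0, 0, 2))


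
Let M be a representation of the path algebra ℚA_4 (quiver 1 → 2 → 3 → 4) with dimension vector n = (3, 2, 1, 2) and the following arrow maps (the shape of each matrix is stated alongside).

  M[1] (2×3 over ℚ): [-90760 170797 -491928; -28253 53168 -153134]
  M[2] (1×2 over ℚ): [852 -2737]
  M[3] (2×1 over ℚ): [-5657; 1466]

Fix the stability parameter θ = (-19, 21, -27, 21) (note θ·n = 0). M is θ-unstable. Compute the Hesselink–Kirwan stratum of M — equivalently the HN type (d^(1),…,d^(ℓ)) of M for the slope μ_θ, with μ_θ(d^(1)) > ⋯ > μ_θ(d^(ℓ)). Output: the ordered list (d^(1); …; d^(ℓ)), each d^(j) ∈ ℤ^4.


Via rank(M_{q-1}∘⋯∘M_p): M ≅ I[1,1], I[1,2], I[1,4], I[4,4].
μ_θ-semistable layers: μ^(1)=21; μ^(2)=-3; μ^(3)=-19

((0, 1, 0, 2); (0, 1, 1, 0); (3, 0, 0, 0))


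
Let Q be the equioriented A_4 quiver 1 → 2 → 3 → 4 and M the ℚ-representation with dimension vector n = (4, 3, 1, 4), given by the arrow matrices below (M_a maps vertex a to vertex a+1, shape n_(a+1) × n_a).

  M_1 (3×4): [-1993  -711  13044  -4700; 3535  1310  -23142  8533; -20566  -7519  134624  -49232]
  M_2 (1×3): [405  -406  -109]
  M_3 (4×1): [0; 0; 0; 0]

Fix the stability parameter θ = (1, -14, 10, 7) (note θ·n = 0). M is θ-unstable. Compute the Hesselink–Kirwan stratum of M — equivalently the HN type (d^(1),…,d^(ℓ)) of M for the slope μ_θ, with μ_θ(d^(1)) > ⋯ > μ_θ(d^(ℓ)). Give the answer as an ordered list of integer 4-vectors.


Via rank(M_{q-1}∘⋯∘M_p): M ≅ I[1,1], I[1,2]^2, I[1,3], I[4,4]^4.
μ_θ-semistable layers: μ^(1)=10; μ^(2)=7; μ^(3)=1; μ^(4)=-13/2

((0, 0, 1, 0); (0, 0, 0, 4); (1, 0, 0, 0); (3, 3, 0, 0))


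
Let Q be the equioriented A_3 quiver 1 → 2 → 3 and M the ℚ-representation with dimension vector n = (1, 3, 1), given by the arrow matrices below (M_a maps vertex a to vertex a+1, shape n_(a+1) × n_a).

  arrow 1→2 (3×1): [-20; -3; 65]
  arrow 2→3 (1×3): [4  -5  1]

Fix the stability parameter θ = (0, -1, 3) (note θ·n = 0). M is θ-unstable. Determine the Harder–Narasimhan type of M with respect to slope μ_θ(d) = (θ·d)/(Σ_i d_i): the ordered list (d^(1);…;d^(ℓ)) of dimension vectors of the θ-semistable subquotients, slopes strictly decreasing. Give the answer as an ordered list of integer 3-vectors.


Barcode: M ≅ I[1,2], I[2,2], I[2,3]. HN layers by μ_θ (3 steps, strictly decreasing):
  μ^(1)=3; μ^(2)=-1/2; μ^(3)=-1

((0, 0, 1); (1, 1, 0); (0, 2, 0))


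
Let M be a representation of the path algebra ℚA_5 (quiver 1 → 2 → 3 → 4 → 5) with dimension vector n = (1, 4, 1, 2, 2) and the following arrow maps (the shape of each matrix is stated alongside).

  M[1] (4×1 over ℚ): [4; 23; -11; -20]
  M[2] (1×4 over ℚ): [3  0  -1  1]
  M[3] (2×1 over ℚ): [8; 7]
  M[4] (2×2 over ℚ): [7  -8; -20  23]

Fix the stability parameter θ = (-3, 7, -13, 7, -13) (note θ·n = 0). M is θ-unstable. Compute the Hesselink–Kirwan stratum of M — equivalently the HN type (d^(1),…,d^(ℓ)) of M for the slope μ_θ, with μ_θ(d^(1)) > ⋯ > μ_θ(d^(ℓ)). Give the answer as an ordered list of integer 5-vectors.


Via rank(M_{q-1}∘⋯∘M_p): M ≅ I[1,5], I[2,2]^3, I[4,5].
μ_θ-semistable layers: μ^(1)=7; μ^(2)=-3

((0, 3, 0, 0, 0); (1, 1, 1, 2, 2))


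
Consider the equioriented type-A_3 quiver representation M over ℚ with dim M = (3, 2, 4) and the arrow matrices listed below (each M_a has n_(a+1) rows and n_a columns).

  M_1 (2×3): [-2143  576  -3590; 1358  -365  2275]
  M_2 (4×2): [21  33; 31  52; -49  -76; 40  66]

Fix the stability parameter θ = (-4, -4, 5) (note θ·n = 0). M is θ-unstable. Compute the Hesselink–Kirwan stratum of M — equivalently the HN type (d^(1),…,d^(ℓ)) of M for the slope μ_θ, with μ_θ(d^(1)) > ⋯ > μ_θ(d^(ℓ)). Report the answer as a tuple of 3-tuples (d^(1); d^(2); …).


Via rank(M_{q-1}∘⋯∘M_p): M ≅ I[1,1], I[1,3]^2, I[3,3]^2.
μ_θ-semistable layers: μ^(1)=5; μ^(2)=-4

((0, 0, 4); (3, 2, 0))


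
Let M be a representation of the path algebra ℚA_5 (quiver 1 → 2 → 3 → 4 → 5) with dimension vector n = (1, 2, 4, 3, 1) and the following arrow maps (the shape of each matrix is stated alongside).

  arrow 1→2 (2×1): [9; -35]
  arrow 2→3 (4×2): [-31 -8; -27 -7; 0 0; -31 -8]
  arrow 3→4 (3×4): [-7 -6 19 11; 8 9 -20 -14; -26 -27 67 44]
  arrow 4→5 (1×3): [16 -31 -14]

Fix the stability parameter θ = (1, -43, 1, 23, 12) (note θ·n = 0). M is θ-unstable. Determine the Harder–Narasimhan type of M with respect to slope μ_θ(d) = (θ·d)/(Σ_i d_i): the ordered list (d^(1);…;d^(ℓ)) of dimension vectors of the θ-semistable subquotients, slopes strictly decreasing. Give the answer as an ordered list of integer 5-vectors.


Via rank(M_{q-1}∘⋯∘M_p): M ≅ I[1,5], I[2,3], I[3,4]^2.
μ_θ-semistable layers: μ^(1)=23; μ^(2)=35/2; μ^(3)=1; μ^(4)=-21; μ^(5)=-43

((0, 0, 0, 2, 0); (0, 0, 0, 1, 1); (0, 0, 4, 0, 0); (1, 1, 0, 0, 0); (0, 1, 0, 0, 0))


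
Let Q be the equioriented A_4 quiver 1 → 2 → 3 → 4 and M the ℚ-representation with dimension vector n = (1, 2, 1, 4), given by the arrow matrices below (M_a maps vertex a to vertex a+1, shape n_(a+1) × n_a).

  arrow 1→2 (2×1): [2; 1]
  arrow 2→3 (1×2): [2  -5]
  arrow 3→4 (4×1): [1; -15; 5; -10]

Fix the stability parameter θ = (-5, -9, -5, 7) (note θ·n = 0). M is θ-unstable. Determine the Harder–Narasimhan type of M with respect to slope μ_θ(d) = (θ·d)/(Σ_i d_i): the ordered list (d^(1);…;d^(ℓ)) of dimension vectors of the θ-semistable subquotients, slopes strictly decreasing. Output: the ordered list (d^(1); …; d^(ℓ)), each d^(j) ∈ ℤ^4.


Barcode: M ≅ I[1,4], I[2,2], I[4,4]^3. HN layers by μ_θ (4 steps, strictly decreasing):
  μ^(1)=7; μ^(2)=-5; μ^(3)=-7; μ^(4)=-9

((0, 0, 0, 4); (0, 0, 1, 0); (1, 1, 0, 0); (0, 1, 0, 0))


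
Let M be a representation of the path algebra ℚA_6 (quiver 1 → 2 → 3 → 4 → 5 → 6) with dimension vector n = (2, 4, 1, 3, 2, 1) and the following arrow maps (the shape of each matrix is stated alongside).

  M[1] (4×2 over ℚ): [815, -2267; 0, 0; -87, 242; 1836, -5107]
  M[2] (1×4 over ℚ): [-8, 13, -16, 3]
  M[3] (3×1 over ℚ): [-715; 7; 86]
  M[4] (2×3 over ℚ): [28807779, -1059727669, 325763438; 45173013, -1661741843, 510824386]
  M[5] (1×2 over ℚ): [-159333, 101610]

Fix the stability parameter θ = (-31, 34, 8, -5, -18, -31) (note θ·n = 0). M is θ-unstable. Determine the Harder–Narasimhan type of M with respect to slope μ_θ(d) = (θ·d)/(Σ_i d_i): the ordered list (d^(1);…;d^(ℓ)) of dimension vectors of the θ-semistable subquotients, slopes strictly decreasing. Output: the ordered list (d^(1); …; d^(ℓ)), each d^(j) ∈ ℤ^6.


Barcode: M ≅ I[1,2], I[1,4], I[2,2]^2, I[4,4], I[4,6], I[5,5]. HN layers by μ_θ (5 steps, strictly decreasing):
  μ^(1)=34; μ^(2)=37/3; μ^(3)=-5; μ^(4)=-18; μ^(5)=-31

((0, 3, 0, 0, 0, 0); (0, 1, 1, 1, 0, 0); (0, 0, 0, 1, 0, 0); (0, 0, 0, 1, 2, 1); (2, 0, 0, 0, 0, 0))


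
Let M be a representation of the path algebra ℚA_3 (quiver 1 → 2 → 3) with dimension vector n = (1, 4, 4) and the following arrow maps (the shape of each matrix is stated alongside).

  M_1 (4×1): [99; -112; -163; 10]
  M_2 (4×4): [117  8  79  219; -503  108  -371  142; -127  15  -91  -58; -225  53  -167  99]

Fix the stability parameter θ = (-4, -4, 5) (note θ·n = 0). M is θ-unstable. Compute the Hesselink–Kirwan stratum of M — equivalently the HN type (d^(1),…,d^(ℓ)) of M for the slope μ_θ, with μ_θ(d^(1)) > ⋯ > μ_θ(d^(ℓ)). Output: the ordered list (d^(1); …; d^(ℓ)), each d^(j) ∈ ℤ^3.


Via rank(M_{q-1}∘⋯∘M_p): M ≅ I[1,2], I[2,3]^3, I[3,3].
μ_θ-semistable layers: μ^(1)=5; μ^(2)=-4

((0, 0, 4); (1, 4, 0))


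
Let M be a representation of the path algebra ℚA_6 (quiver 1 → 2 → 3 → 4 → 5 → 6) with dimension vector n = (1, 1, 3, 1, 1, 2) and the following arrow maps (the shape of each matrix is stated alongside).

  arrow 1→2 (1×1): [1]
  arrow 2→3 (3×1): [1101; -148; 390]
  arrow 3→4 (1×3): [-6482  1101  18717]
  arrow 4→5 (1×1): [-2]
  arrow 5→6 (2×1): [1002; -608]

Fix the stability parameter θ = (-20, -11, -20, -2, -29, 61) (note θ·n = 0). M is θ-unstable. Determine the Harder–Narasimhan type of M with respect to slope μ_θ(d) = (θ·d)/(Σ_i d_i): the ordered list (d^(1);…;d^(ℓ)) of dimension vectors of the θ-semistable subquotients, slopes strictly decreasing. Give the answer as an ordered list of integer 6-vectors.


Via rank(M_{q-1}∘⋯∘M_p): M ≅ I[1,3], I[3,3], I[3,6], I[6,6].
μ_θ-semistable layers: μ^(1)=61; μ^(2)=-31/2; μ^(3)=-20

((0, 0, 0, 0, 0, 2); (0, 1, 1, 1, 1, 0); (1, 0, 2, 0, 0, 0))


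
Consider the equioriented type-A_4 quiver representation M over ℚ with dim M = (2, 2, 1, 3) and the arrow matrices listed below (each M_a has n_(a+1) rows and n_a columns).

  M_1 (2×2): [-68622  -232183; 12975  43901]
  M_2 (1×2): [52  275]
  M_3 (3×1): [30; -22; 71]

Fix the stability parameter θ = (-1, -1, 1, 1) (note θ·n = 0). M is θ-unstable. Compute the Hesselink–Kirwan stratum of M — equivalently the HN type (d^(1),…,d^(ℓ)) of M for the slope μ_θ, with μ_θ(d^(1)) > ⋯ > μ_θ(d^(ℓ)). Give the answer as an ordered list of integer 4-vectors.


Interval decomposition of M: I[1,2], I[1,4], I[4,4]^2.
HN type (ℓ=2): μ^(1)=1; μ^(2)=-1

((0, 0, 1, 3); (2, 2, 0, 0))


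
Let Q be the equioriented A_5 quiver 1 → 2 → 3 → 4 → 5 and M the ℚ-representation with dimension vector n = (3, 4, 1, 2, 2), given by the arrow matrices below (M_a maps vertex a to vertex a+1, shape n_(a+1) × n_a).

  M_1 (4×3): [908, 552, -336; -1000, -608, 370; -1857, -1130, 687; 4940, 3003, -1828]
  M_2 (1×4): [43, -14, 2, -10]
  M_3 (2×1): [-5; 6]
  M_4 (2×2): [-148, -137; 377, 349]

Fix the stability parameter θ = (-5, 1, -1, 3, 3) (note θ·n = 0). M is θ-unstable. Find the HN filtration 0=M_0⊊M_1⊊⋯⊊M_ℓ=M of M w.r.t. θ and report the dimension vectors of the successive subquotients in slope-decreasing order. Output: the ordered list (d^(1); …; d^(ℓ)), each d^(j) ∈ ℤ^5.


Barcode: M ≅ I[1,2]^2, I[1,5], I[2,2], I[4,5]. HN layers by μ_θ (4 steps, strictly decreasing):
  μ^(1)=3; μ^(2)=1; μ^(3)=0; μ^(4)=-5

((0, 0, 0, 2, 2); (0, 3, 0, 0, 0); (0, 1, 1, 0, 0); (3, 0, 0, 0, 0))


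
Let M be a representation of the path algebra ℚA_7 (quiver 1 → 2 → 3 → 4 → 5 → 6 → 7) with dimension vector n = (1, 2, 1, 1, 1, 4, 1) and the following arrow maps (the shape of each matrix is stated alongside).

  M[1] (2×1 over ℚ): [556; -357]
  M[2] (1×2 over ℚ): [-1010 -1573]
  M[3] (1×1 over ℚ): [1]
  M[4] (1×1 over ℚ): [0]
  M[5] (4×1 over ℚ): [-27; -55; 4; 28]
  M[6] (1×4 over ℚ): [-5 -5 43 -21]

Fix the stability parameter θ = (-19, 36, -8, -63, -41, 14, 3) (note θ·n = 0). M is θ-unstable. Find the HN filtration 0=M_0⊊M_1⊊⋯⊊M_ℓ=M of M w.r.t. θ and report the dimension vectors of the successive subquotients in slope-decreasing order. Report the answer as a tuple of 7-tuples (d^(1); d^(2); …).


Barcode: M ≅ I[1,4], I[2,2], I[5,7], I[6,6]^3. HN layers by μ_θ (6 steps, strictly decreasing):
  μ^(1)=36; μ^(2)=14; μ^(3)=17/2; μ^(4)=-35/3; μ^(5)=-19; μ^(6)=-41

((0, 1, 0, 0, 0, 0, 0); (0, 0, 0, 0, 0, 3, 0); (0, 0, 0, 0, 0, 1, 1); (0, 1, 1, 1, 0, 0, 0); (1, 0, 0, 0, 0, 0, 0); (0, 0, 0, 0, 1, 0, 0))


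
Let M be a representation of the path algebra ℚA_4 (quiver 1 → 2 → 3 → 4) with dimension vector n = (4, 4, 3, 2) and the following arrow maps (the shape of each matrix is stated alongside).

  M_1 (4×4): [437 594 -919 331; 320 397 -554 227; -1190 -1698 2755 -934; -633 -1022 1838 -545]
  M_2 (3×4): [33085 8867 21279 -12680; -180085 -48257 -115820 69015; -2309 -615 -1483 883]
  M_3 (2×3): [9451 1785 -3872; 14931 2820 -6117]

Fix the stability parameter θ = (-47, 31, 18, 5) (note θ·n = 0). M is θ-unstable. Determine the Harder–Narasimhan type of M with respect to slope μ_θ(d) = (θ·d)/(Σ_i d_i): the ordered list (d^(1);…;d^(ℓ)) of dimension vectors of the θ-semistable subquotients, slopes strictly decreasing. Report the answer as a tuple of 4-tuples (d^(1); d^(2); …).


Interval decomposition of M: I[1,1], I[1,3], I[1,4]^2, I[2,2].
HN type (ℓ=4): μ^(1)=31; μ^(2)=49/2; μ^(3)=18; μ^(4)=-47

((0, 1, 0, 0); (0, 1, 1, 0); (0, 2, 2, 2); (4, 0, 0, 0))


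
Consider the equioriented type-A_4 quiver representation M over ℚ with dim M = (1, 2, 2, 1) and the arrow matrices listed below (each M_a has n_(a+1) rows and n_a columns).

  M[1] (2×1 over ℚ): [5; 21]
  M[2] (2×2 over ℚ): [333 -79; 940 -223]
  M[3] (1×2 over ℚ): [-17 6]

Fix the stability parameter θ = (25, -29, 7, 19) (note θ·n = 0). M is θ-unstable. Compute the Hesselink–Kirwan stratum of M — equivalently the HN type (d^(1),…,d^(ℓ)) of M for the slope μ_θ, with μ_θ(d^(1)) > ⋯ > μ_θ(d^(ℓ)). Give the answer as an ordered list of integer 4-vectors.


Barcode: M ≅ I[1,3], I[2,4]. HN layers by μ_θ (4 steps, strictly decreasing):
  μ^(1)=19; μ^(2)=7; μ^(3)=-2; μ^(4)=-29

((0, 0, 0, 1); (0, 0, 2, 0); (1, 1, 0, 0); (0, 1, 0, 0))


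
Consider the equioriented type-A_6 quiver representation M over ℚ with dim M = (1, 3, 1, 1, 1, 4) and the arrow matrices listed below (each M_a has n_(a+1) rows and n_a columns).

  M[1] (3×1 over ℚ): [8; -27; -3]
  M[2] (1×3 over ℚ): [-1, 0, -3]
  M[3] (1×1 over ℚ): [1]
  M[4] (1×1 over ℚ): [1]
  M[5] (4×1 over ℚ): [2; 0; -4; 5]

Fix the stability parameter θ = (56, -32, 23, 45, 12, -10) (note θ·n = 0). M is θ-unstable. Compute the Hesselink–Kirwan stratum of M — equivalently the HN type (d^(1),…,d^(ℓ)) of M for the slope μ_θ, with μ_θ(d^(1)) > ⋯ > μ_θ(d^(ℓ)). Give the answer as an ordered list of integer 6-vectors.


Via rank(M_{q-1}∘⋯∘M_p): M ≅ I[1,6], I[2,2]^2, I[6,6]^3.
μ_θ-semistable layers: μ^(1)=35/2; μ^(2)=12; μ^(3)=-10; μ^(4)=-32

((0, 0, 1, 1, 1, 1); (1, 1, 0, 0, 0, 0); (0, 0, 0, 0, 0, 3); (0, 2, 0, 0, 0, 0))


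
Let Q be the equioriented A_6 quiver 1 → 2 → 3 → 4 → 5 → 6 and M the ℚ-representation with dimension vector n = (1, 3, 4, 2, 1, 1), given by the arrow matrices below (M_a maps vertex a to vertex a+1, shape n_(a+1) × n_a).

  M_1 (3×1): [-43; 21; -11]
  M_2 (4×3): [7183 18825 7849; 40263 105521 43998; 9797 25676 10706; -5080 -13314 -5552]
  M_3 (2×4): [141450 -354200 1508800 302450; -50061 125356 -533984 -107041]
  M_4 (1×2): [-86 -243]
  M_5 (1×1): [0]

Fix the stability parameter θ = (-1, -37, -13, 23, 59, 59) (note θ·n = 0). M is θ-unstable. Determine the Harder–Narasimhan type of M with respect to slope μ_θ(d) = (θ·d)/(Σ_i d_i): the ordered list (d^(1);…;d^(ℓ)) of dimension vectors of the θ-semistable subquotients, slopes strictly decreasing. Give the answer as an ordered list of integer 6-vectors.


Barcode: M ≅ I[1,5], I[2,3]^2, I[3,3], I[4,4], I[6,6]. HN layers by μ_θ (5 steps, strictly decreasing):
  μ^(1)=59; μ^(2)=23; μ^(3)=-13; μ^(4)=-19; μ^(5)=-37

((0, 0, 0, 0, 1, 1); (0, 0, 0, 2, 0, 0); (0, 0, 4, 0, 0, 0); (1, 1, 0, 0, 0, 0); (0, 2, 0, 0, 0, 0))
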